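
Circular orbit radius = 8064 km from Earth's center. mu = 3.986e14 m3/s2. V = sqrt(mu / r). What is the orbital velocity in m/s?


V = sqrt(3.986e14 / 8064000) = 7031 m/s

7031 m/s


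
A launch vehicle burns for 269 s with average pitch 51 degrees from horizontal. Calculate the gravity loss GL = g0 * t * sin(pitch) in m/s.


GL = 9.81 * 269 * sin(51 deg) = 2051 m/s

2051 m/s


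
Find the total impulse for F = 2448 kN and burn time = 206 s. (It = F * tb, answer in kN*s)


It = 2448 * 206 = 504288 kN*s

504288 kN*s


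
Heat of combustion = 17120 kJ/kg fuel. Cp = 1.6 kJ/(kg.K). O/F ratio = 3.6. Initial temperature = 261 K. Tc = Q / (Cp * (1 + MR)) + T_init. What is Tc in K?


Tc = 17120 / (1.6 * (1 + 3.6)) + 261 = 2587 K

2587 K


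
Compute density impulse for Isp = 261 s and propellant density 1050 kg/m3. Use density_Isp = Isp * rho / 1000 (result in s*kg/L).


rho*Isp = 261 * 1050 / 1000 = 274 s*kg/L

274 s*kg/L


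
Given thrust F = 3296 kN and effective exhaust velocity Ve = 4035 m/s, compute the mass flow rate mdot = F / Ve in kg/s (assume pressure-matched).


mdot = F / Ve = 3296000 / 4035 = 816.9 kg/s

816.9 kg/s


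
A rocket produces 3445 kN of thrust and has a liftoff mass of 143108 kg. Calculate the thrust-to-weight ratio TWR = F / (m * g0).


TWR = 3445000 / (143108 * 9.81) = 2.45

2.45


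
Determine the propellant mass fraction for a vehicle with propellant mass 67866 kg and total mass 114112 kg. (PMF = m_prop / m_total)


PMF = 67866 / 114112 = 0.595

0.595


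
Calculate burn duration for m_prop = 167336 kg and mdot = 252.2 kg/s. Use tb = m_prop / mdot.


tb = 167336 / 252.2 = 663.5 s

663.5 s


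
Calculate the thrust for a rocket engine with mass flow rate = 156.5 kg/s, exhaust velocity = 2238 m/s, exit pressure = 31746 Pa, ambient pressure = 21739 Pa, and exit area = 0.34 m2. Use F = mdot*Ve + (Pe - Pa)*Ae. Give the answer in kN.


F = 156.5 * 2238 + (31746 - 21739) * 0.34 = 353649.0 N = 353.6 kN

353.6 kN


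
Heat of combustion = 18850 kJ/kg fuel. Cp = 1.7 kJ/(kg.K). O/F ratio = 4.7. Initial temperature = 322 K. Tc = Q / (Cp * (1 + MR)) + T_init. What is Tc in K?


Tc = 18850 / (1.7 * (1 + 4.7)) + 322 = 2267 K

2267 K


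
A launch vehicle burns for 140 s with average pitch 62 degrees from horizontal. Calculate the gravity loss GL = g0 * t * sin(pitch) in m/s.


GL = 9.81 * 140 * sin(62 deg) = 1213 m/s

1213 m/s


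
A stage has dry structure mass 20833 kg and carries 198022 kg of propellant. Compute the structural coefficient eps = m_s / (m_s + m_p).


eps = 20833 / (20833 + 198022) = 0.0952

0.0952


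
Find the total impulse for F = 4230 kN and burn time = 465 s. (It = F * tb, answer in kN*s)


It = 4230 * 465 = 1966950 kN*s

1966950 kN*s


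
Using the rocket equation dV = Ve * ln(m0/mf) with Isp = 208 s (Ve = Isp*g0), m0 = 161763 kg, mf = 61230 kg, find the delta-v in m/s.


Ve = 208 * 9.81 = 2040.48 m/s
dV = 2040.48 * ln(161763/61230) = 1982 m/s

1982 m/s


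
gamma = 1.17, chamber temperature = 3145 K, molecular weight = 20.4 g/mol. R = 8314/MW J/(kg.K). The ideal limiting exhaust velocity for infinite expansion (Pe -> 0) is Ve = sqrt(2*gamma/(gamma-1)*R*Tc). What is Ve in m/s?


R = 8314 / 20.4 = 407.55 J/(kg.K)
Ve = sqrt(2 * 1.17 / (1.17 - 1) * 407.55 * 3145) = 4200 m/s

4200 m/s


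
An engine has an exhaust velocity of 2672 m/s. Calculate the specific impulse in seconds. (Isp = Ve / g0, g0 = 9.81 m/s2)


Isp = Ve / g0 = 2672 / 9.81 = 272.4 s

272.4 s


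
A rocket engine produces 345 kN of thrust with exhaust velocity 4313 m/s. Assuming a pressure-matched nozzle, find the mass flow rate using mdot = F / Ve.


mdot = F / Ve = 345000 / 4313 = 80.0 kg/s

80.0 kg/s


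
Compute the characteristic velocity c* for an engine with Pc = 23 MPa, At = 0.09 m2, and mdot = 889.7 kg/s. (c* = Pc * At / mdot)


c* = 23e6 * 0.09 / 889.7 = 2327 m/s

2327 m/s


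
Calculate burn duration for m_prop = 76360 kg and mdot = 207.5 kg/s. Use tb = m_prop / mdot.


tb = 76360 / 207.5 = 368.0 s

368.0 s


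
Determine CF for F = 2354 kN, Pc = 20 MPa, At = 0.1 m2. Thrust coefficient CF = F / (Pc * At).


CF = 2354000 / (20e6 * 0.1) = 1.18

1.18


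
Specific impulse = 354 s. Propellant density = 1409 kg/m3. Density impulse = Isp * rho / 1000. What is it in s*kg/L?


rho*Isp = 354 * 1409 / 1000 = 499 s*kg/L

499 s*kg/L


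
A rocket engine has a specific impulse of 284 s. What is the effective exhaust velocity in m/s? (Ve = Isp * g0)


Ve = Isp * g0 = 284 * 9.81 = 2786.0 m/s

2786.0 m/s


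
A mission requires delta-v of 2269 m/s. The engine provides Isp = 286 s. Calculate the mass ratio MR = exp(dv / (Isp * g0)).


Ve = 286 * 9.81 = 2805.66 m/s
MR = exp(2269 / 2805.66) = 2.245

2.245


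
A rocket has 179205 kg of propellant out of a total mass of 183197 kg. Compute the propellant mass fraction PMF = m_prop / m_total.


PMF = 179205 / 183197 = 0.978

0.978


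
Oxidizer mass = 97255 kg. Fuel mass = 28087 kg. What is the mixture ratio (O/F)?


MR = 97255 / 28087 = 3.46

3.46


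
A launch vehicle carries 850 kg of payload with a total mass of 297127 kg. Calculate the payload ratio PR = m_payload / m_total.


PR = 850 / 297127 = 0.0029

0.0029


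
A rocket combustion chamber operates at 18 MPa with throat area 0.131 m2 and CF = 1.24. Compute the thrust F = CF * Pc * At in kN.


F = 1.24 * 18e6 * 0.131 = 2.9239e+06 N = 2923.9 kN

2923.9 kN


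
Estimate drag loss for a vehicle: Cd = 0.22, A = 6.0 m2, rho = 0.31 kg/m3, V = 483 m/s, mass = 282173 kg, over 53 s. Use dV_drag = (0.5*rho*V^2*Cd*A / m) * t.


D = 0.5 * 0.31 * 483^2 * 0.22 * 6.0 = 47730.93 N
a = 47730.93 / 282173 = 0.1692 m/s2
dV = 0.1692 * 53 = 9.0 m/s

9.0 m/s


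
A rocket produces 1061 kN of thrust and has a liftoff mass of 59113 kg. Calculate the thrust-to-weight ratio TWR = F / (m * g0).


TWR = 1061000 / (59113 * 9.81) = 1.83

1.83


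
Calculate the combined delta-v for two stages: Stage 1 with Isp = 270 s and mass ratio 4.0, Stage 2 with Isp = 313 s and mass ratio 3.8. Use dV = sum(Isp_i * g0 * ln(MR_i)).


dV1 = 270 * 9.81 * ln(4.0) = 3671.9 m/s
dV2 = 313 * 9.81 * ln(3.8) = 4099.2 m/s
Total dV = 3671.9 + 4099.2 = 7771.1 m/s ~ 7771 m/s

7771 m/s


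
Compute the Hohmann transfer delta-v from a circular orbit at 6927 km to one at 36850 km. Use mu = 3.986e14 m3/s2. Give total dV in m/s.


V1 = sqrt(mu/r1) = 7585.71 m/s
dV1 = V1*(sqrt(2*r2/(r1+r2)) - 1) = 2256.82 m/s
V2 = sqrt(mu/r2) = 3288.89 m/s
dV2 = V2*(1 - sqrt(2*r1/(r1+r2))) = 1438.71 m/s
Total dV = 3696 m/s

3696 m/s


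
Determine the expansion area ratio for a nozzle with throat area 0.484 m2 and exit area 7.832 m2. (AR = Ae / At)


AR = 7.832 / 0.484 = 16.2

16.2


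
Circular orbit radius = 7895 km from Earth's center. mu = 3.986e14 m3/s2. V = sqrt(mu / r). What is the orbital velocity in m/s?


V = sqrt(3.986e14 / 7895000) = 7105 m/s

7105 m/s


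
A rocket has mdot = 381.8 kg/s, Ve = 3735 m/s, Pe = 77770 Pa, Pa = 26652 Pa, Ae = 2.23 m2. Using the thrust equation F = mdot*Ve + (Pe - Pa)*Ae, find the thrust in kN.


F = 381.8 * 3735 + (77770 - 26652) * 2.23 = 1.5400e+06 N = 1540.0 kN

1540.0 kN


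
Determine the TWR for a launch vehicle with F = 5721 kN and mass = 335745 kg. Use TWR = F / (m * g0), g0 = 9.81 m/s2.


TWR = 5721000 / (335745 * 9.81) = 1.74

1.74


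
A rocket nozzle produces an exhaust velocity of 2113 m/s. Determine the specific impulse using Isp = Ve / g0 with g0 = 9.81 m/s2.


Isp = Ve / g0 = 2113 / 9.81 = 215.4 s

215.4 s


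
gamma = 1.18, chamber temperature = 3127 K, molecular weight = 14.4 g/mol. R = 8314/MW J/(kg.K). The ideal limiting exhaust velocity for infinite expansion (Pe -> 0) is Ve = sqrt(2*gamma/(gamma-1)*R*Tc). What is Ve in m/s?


R = 8314 / 14.4 = 577.36 J/(kg.K)
Ve = sqrt(2 * 1.18 / (1.18 - 1) * 577.36 * 3127) = 4865 m/s

4865 m/s


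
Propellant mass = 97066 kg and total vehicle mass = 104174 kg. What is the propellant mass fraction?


PMF = 97066 / 104174 = 0.932

0.932


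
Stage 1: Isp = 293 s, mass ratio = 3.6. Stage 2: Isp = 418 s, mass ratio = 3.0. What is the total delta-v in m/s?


dV1 = 293 * 9.81 * ln(3.6) = 3681.8 m/s
dV2 = 418 * 9.81 * ln(3.0) = 4504.9 m/s
Total dV = 3681.8 + 4504.9 = 8186.7 m/s ~ 8187 m/s

8187 m/s


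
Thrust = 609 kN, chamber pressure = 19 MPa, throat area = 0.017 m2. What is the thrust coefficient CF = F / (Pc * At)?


CF = 609000 / (19e6 * 0.017) = 1.89

1.89


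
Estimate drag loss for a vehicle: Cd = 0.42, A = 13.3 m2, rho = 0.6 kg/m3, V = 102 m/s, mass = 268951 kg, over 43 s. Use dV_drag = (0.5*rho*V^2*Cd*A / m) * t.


D = 0.5 * 0.6 * 102^2 * 0.42 * 13.3 = 17435.02 N
a = 17435.02 / 268951 = 0.0648 m/s2
dV = 0.0648 * 43 = 2.8 m/s

2.8 m/s


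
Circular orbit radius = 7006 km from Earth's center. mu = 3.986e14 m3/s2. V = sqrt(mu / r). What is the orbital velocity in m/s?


V = sqrt(3.986e14 / 7006000) = 7543 m/s

7543 m/s


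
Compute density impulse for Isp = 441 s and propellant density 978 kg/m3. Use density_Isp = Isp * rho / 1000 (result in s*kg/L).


rho*Isp = 441 * 978 / 1000 = 431 s*kg/L

431 s*kg/L


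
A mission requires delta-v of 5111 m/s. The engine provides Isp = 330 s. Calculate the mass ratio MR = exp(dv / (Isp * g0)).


Ve = 330 * 9.81 = 3237.3 m/s
MR = exp(5111 / 3237.3) = 4.849

4.849


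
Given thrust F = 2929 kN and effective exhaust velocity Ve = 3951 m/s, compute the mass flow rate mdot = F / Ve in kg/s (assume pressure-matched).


mdot = F / Ve = 2929000 / 3951 = 741.3 kg/s

741.3 kg/s


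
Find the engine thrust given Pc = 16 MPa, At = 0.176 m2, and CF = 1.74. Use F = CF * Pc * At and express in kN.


F = 1.74 * 16e6 * 0.176 = 4.8998e+06 N = 4899.8 kN

4899.8 kN


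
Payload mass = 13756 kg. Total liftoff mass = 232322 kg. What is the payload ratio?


PR = 13756 / 232322 = 0.0592

0.0592


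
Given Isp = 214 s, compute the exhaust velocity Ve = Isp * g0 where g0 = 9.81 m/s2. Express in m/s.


Ve = Isp * g0 = 214 * 9.81 = 2099.3 m/s

2099.3 m/s


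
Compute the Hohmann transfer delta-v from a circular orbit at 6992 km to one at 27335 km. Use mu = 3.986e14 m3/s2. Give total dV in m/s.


V1 = sqrt(mu/r1) = 7550.36 m/s
dV1 = V1*(sqrt(2*r2/(r1+r2)) - 1) = 1978.14 m/s
V2 = sqrt(mu/r2) = 3818.64 m/s
dV2 = V2*(1 - sqrt(2*r1/(r1+r2))) = 1381.36 m/s
Total dV = 3359 m/s

3359 m/s


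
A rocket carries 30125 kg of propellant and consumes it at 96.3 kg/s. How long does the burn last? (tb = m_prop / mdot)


tb = 30125 / 96.3 = 312.8 s

312.8 s


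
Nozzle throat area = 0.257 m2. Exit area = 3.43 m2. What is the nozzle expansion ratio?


AR = 3.43 / 0.257 = 13.3

13.3


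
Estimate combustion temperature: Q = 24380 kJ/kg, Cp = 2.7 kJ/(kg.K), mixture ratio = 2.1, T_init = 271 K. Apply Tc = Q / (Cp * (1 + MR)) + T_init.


Tc = 24380 / (2.7 * (1 + 2.1)) + 271 = 3184 K

3184 K


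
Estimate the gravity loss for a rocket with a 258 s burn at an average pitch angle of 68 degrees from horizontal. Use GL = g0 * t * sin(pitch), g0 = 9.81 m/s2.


GL = 9.81 * 258 * sin(68 deg) = 2347 m/s

2347 m/s


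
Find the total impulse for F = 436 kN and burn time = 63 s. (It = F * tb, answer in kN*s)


It = 436 * 63 = 27468 kN*s

27468 kN*s


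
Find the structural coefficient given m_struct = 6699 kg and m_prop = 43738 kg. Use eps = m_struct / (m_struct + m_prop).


eps = 6699 / (6699 + 43738) = 0.1328

0.1328


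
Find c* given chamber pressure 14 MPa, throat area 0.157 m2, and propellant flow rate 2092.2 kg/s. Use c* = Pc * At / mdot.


c* = 14e6 * 0.157 / 2092.2 = 1051 m/s

1051 m/s


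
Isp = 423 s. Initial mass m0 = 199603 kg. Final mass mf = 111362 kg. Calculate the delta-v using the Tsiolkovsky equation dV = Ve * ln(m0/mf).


Ve = 423 * 9.81 = 4149.63 m/s
dV = 4149.63 * ln(199603/111362) = 2421 m/s

2421 m/s


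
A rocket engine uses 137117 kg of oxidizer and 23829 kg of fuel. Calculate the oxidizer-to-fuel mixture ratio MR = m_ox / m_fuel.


MR = 137117 / 23829 = 5.75

5.75


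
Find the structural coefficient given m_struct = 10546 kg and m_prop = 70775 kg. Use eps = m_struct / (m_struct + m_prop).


eps = 10546 / (10546 + 70775) = 0.1297

0.1297


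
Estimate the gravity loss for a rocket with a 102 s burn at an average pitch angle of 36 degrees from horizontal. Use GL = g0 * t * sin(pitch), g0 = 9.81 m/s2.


GL = 9.81 * 102 * sin(36 deg) = 588 m/s

588 m/s


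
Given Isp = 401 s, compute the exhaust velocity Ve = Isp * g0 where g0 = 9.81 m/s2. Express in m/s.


Ve = Isp * g0 = 401 * 9.81 = 3933.8 m/s

3933.8 m/s


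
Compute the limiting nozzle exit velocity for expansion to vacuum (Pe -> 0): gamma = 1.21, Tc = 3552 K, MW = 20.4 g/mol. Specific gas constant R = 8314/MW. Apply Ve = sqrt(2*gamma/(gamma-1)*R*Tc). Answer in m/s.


R = 8314 / 20.4 = 407.55 J/(kg.K)
Ve = sqrt(2 * 1.21 / (1.21 - 1) * 407.55 * 3552) = 4084 m/s

4084 m/s


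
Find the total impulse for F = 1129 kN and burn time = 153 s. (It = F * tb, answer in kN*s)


It = 1129 * 153 = 172737 kN*s

172737 kN*s


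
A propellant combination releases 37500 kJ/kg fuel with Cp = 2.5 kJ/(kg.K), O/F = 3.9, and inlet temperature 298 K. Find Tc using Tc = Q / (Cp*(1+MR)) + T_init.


Tc = 37500 / (2.5 * (1 + 3.9)) + 298 = 3359 K

3359 K


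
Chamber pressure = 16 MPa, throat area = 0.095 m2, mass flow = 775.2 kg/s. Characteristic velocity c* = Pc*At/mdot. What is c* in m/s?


c* = 16e6 * 0.095 / 775.2 = 1961 m/s

1961 m/s


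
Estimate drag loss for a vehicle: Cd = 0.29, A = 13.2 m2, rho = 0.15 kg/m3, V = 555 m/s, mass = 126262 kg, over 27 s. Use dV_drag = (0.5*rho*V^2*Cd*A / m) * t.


D = 0.5 * 0.15 * 555^2 * 0.29 * 13.2 = 88433.98 N
a = 88433.98 / 126262 = 0.7004 m/s2
dV = 0.7004 * 27 = 18.9 m/s

18.9 m/s


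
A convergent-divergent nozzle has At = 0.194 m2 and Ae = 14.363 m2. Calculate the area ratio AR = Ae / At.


AR = 14.363 / 0.194 = 74.0

74.0


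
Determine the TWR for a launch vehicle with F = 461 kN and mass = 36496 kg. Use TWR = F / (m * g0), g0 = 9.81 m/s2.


TWR = 461000 / (36496 * 9.81) = 1.29

1.29


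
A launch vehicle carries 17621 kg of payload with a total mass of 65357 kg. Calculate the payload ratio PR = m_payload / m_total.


PR = 17621 / 65357 = 0.2696

0.2696


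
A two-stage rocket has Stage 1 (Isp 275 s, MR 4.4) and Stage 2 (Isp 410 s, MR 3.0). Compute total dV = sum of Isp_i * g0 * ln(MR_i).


dV1 = 275 * 9.81 * ln(4.4) = 3997.0 m/s
dV2 = 410 * 9.81 * ln(3.0) = 4418.7 m/s
Total dV = 3997.0 + 4418.7 = 8415.7 m/s ~ 8416 m/s

8416 m/s


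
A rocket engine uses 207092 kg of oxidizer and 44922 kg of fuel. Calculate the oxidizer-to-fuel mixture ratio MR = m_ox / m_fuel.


MR = 207092 / 44922 = 4.61

4.61


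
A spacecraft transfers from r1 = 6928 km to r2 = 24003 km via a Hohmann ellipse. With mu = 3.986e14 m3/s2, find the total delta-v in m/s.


V1 = sqrt(mu/r1) = 7585.16 m/s
dV1 = V1*(sqrt(2*r2/(r1+r2)) - 1) = 1864.49 m/s
V2 = sqrt(mu/r2) = 4075.08 m/s
dV2 = V2*(1 - sqrt(2*r1/(r1+r2))) = 1347.62 m/s
Total dV = 3212 m/s

3212 m/s


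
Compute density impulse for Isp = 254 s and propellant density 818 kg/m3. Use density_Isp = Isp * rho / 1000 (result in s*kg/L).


rho*Isp = 254 * 818 / 1000 = 208 s*kg/L

208 s*kg/L


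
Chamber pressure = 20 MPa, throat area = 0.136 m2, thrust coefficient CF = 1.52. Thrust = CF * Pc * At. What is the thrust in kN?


F = 1.52 * 20e6 * 0.136 = 4.1344e+06 N = 4134.4 kN

4134.4 kN


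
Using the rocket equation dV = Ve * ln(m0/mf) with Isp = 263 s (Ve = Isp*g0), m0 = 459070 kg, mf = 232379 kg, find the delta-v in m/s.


Ve = 263 * 9.81 = 2580.03 m/s
dV = 2580.03 * ln(459070/232379) = 1757 m/s

1757 m/s


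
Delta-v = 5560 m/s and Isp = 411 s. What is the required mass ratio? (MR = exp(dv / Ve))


Ve = 411 * 9.81 = 4031.91 m/s
MR = exp(5560 / 4031.91) = 3.971

3.971


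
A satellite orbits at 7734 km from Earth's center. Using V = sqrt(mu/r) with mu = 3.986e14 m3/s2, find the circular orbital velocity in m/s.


V = sqrt(3.986e14 / 7734000) = 7179 m/s

7179 m/s


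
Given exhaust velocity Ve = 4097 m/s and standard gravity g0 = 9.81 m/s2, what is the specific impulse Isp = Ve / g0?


Isp = Ve / g0 = 4097 / 9.81 = 417.6 s

417.6 s


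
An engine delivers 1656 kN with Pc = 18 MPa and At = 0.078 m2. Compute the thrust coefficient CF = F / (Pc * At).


CF = 1656000 / (18e6 * 0.078) = 1.18

1.18


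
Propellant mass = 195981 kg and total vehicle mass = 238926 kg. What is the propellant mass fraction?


PMF = 195981 / 238926 = 0.82

0.82


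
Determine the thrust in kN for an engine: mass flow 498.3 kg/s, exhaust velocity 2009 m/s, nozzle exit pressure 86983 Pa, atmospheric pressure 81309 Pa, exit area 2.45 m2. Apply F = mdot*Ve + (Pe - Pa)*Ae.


F = 498.3 * 2009 + (86983 - 81309) * 2.45 = 1.0150e+06 N = 1015.0 kN

1015.0 kN


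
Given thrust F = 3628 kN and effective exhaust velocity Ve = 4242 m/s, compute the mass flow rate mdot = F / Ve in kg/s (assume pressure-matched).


mdot = F / Ve = 3628000 / 4242 = 855.3 kg/s

855.3 kg/s


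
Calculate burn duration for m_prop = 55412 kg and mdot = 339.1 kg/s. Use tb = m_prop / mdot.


tb = 55412 / 339.1 = 163.4 s

163.4 s


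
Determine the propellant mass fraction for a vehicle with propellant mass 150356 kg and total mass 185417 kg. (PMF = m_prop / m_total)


PMF = 150356 / 185417 = 0.811

0.811


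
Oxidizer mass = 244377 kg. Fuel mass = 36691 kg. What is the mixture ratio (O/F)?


MR = 244377 / 36691 = 6.66

6.66


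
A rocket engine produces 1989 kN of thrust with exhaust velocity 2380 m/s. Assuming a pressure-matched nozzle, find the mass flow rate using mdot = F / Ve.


mdot = F / Ve = 1989000 / 2380 = 835.7 kg/s

835.7 kg/s


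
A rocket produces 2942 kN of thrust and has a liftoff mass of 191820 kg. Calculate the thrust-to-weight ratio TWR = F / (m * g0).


TWR = 2942000 / (191820 * 9.81) = 1.56

1.56


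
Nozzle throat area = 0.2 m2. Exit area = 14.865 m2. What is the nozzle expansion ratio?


AR = 14.865 / 0.2 = 74.3

74.3


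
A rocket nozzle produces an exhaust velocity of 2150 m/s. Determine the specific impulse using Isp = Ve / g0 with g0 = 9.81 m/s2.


Isp = Ve / g0 = 2150 / 9.81 = 219.2 s

219.2 s


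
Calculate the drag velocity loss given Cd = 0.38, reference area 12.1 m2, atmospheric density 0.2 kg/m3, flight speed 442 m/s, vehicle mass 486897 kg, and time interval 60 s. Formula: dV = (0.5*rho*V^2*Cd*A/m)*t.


D = 0.5 * 0.2 * 442^2 * 0.38 * 12.1 = 89828.37 N
a = 89828.37 / 486897 = 0.1845 m/s2
dV = 0.1845 * 60 = 11.1 m/s

11.1 m/s


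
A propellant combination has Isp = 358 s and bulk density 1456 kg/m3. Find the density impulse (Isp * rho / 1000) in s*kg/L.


rho*Isp = 358 * 1456 / 1000 = 521 s*kg/L

521 s*kg/L


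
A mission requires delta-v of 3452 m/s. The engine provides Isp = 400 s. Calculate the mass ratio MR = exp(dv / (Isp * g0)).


Ve = 400 * 9.81 = 3924.0 m/s
MR = exp(3452 / 3924.0) = 2.41

2.41


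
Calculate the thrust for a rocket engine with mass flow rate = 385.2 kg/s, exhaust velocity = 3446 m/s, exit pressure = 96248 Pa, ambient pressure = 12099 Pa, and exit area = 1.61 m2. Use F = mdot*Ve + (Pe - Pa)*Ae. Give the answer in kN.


F = 385.2 * 3446 + (96248 - 12099) * 1.61 = 1.4629e+06 N = 1462.9 kN

1462.9 kN


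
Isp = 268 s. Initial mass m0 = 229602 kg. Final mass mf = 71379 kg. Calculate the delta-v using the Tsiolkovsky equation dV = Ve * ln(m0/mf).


Ve = 268 * 9.81 = 2629.08 m/s
dV = 2629.08 * ln(229602/71379) = 3072 m/s

3072 m/s


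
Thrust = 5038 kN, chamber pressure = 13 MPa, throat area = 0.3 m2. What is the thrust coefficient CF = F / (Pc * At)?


CF = 5038000 / (13e6 * 0.3) = 1.29

1.29


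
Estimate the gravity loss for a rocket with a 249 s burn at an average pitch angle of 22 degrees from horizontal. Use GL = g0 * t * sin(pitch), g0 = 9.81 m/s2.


GL = 9.81 * 249 * sin(22 deg) = 915 m/s

915 m/s


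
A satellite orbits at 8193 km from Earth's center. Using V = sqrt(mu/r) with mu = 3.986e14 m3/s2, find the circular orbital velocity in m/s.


V = sqrt(3.986e14 / 8193000) = 6975 m/s

6975 m/s


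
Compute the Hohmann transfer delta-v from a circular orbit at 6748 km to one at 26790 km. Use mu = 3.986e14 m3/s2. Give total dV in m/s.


V1 = sqrt(mu/r1) = 7685.66 m/s
dV1 = V1*(sqrt(2*r2/(r1+r2)) - 1) = 2028.69 m/s
V2 = sqrt(mu/r2) = 3857.29 m/s
dV2 = V2*(1 - sqrt(2*r1/(r1+r2))) = 1410.39 m/s
Total dV = 3439 m/s

3439 m/s


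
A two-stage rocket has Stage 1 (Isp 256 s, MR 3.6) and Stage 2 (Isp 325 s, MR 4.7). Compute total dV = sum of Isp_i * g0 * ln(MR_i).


dV1 = 256 * 9.81 * ln(3.6) = 3216.9 m/s
dV2 = 325 * 9.81 * ln(4.7) = 4934.0 m/s
Total dV = 3216.9 + 4934.0 = 8150.9 m/s ~ 8151 m/s

8151 m/s


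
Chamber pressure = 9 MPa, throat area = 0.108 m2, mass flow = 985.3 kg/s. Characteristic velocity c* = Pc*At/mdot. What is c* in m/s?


c* = 9e6 * 0.108 / 985.3 = 987 m/s

987 m/s


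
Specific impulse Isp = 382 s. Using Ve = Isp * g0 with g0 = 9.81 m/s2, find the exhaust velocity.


Ve = Isp * g0 = 382 * 9.81 = 3747.4 m/s

3747.4 m/s


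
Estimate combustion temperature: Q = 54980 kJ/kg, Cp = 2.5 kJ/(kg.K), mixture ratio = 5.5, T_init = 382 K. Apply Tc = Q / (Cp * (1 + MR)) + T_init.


Tc = 54980 / (2.5 * (1 + 5.5)) + 382 = 3765 K

3765 K


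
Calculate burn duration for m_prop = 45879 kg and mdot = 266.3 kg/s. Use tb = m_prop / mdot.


tb = 45879 / 266.3 = 172.3 s

172.3 s


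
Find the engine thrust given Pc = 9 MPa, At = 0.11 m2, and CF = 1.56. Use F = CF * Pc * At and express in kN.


F = 1.56 * 9e6 * 0.11 = 1.5444e+06 N = 1544.4 kN

1544.4 kN


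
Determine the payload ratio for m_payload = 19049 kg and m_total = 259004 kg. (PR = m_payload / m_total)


PR = 19049 / 259004 = 0.0735

0.0735


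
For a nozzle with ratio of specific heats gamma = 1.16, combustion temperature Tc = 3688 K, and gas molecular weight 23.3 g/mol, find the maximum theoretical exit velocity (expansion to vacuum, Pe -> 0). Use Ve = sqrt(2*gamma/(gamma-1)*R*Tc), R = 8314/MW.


R = 8314 / 23.3 = 356.82 J/(kg.K)
Ve = sqrt(2 * 1.16 / (1.16 - 1) * 356.82 * 3688) = 4368 m/s

4368 m/s


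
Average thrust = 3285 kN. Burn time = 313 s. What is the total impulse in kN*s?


It = 3285 * 313 = 1028205 kN*s

1028205 kN*s


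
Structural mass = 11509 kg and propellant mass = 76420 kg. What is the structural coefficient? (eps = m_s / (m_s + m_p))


eps = 11509 / (11509 + 76420) = 0.1309

0.1309


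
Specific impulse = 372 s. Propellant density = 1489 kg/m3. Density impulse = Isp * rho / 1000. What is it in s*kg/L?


rho*Isp = 372 * 1489 / 1000 = 554 s*kg/L

554 s*kg/L


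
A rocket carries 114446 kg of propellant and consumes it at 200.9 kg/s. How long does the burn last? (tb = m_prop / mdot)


tb = 114446 / 200.9 = 569.7 s

569.7 s


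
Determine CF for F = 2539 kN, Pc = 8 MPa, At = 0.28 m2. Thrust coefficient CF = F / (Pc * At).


CF = 2539000 / (8e6 * 0.28) = 1.13

1.13


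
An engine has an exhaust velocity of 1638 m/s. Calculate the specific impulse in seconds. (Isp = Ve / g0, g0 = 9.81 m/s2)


Isp = Ve / g0 = 1638 / 9.81 = 167.0 s

167.0 s


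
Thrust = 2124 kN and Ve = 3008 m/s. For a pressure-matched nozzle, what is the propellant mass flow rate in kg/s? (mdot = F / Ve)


mdot = F / Ve = 2124000 / 3008 = 706.1 kg/s

706.1 kg/s


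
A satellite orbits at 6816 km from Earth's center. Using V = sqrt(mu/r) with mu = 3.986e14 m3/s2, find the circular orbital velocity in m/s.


V = sqrt(3.986e14 / 6816000) = 7647 m/s

7647 m/s


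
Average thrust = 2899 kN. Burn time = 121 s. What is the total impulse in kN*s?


It = 2899 * 121 = 350779 kN*s

350779 kN*s


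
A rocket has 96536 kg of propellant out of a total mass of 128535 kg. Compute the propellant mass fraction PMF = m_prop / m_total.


PMF = 96536 / 128535 = 0.751

0.751


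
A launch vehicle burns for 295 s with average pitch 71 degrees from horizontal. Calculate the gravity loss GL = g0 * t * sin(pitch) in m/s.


GL = 9.81 * 295 * sin(71 deg) = 2736 m/s

2736 m/s


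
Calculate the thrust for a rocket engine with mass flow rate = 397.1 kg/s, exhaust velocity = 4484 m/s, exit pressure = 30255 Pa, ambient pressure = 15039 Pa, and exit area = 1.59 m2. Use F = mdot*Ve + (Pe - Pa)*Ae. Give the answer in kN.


F = 397.1 * 4484 + (30255 - 15039) * 1.59 = 1.8048e+06 N = 1804.8 kN

1804.8 kN


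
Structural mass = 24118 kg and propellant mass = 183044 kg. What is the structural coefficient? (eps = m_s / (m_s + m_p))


eps = 24118 / (24118 + 183044) = 0.1164

0.1164


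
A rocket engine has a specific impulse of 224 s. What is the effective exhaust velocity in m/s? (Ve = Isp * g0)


Ve = Isp * g0 = 224 * 9.81 = 2197.4 m/s

2197.4 m/s


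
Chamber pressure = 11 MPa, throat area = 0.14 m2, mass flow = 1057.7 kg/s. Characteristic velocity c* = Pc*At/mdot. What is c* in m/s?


c* = 11e6 * 0.14 / 1057.7 = 1456 m/s

1456 m/s


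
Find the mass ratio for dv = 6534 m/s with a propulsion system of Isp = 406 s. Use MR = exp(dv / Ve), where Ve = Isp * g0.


Ve = 406 * 9.81 = 3982.86 m/s
MR = exp(6534 / 3982.86) = 5.158

5.158


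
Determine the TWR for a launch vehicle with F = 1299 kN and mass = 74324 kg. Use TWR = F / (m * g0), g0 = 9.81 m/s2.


TWR = 1299000 / (74324 * 9.81) = 1.78

1.78


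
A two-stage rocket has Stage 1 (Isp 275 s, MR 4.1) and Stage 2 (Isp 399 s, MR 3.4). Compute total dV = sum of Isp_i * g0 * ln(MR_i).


dV1 = 275 * 9.81 * ln(4.1) = 3806.5 m/s
dV2 = 399 * 9.81 * ln(3.4) = 4790.1 m/s
Total dV = 3806.5 + 4790.1 = 8596.6 m/s ~ 8597 m/s

8597 m/s


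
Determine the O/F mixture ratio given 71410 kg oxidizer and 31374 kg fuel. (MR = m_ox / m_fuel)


MR = 71410 / 31374 = 2.28

2.28


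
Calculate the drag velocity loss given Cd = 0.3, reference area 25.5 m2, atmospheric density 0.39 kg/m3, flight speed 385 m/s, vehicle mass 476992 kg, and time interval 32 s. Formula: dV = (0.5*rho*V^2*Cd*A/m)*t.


D = 0.5 * 0.39 * 385^2 * 0.3 * 25.5 = 221114.64 N
a = 221114.64 / 476992 = 0.4636 m/s2
dV = 0.4636 * 32 = 14.8 m/s

14.8 m/s


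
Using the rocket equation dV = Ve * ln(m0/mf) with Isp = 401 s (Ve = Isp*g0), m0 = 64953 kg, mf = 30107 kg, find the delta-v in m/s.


Ve = 401 * 9.81 = 3933.81 m/s
dV = 3933.81 * ln(64953/30107) = 3025 m/s

3025 m/s


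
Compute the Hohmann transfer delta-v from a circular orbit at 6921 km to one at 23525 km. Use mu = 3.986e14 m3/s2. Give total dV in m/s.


V1 = sqrt(mu/r1) = 7588.99 m/s
dV1 = V1*(sqrt(2*r2/(r1+r2)) - 1) = 1845.07 m/s
V2 = sqrt(mu/r2) = 4116.27 m/s
dV2 = V2*(1 - sqrt(2*r1/(r1+r2))) = 1340.79 m/s
Total dV = 3186 m/s

3186 m/s


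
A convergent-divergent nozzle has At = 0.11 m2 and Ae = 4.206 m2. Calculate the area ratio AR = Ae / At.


AR = 4.206 / 0.11 = 38.2

38.2


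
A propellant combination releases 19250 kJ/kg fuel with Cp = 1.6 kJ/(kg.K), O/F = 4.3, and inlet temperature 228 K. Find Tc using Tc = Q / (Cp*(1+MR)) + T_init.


Tc = 19250 / (1.6 * (1 + 4.3)) + 228 = 2498 K

2498 K


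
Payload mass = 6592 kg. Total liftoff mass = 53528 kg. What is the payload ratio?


PR = 6592 / 53528 = 0.1232

0.1232


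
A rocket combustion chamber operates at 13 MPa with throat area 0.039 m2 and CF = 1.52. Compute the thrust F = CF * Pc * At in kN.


F = 1.52 * 13e6 * 0.039 = 770640.0 N = 770.6 kN

770.6 kN


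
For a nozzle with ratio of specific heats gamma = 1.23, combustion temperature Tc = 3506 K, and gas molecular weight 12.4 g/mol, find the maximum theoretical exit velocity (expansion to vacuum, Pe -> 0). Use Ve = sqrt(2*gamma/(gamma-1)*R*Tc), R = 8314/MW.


R = 8314 / 12.4 = 670.48 J/(kg.K)
Ve = sqrt(2 * 1.23 / (1.23 - 1) * 670.48 * 3506) = 5014 m/s

5014 m/s


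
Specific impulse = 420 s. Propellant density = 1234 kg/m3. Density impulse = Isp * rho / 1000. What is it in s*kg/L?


rho*Isp = 420 * 1234 / 1000 = 518 s*kg/L

518 s*kg/L


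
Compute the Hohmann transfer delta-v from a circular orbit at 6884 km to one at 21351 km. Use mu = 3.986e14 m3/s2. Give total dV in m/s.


V1 = sqrt(mu/r1) = 7609.36 m/s
dV1 = V1*(sqrt(2*r2/(r1+r2)) - 1) = 1748.54 m/s
V2 = sqrt(mu/r2) = 4320.75 m/s
dV2 = V2*(1 - sqrt(2*r1/(r1+r2))) = 1303.58 m/s
Total dV = 3052 m/s

3052 m/s


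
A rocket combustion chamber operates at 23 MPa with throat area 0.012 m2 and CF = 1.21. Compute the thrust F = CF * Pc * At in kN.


F = 1.21 * 23e6 * 0.012 = 333960.0 N = 334.0 kN

334.0 kN


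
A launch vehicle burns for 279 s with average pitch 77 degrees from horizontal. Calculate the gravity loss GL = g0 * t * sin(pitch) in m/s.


GL = 9.81 * 279 * sin(77 deg) = 2667 m/s

2667 m/s


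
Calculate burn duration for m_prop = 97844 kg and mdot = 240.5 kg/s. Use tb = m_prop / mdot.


tb = 97844 / 240.5 = 406.8 s

406.8 s


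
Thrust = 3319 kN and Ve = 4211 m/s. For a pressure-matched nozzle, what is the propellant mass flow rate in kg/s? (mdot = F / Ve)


mdot = F / Ve = 3319000 / 4211 = 788.2 kg/s

788.2 kg/s


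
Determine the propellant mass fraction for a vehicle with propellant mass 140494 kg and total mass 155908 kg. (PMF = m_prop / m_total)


PMF = 140494 / 155908 = 0.901

0.901


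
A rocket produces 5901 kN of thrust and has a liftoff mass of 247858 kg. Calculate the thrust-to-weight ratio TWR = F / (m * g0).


TWR = 5901000 / (247858 * 9.81) = 2.43

2.43


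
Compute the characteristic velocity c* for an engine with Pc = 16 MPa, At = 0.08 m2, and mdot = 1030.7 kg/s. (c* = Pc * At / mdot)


c* = 16e6 * 0.08 / 1030.7 = 1242 m/s

1242 m/s


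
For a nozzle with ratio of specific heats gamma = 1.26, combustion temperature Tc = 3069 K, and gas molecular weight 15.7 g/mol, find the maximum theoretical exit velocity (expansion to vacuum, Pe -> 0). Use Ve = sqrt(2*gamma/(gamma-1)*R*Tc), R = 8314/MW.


R = 8314 / 15.7 = 529.55 J/(kg.K)
Ve = sqrt(2 * 1.26 / (1.26 - 1) * 529.55 * 3069) = 3969 m/s

3969 m/s


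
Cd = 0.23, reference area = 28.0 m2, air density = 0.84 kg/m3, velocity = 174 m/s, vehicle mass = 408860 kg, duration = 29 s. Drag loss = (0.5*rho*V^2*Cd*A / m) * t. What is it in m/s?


D = 0.5 * 0.84 * 174^2 * 0.23 * 28.0 = 81890.52 N
a = 81890.52 / 408860 = 0.2003 m/s2
dV = 0.2003 * 29 = 5.8 m/s

5.8 m/s


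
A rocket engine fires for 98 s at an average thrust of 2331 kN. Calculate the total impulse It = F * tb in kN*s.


It = 2331 * 98 = 228438 kN*s

228438 kN*s


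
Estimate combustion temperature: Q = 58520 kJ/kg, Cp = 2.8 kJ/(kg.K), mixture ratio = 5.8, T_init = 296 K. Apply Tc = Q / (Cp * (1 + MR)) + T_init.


Tc = 58520 / (2.8 * (1 + 5.8)) + 296 = 3370 K

3370 K


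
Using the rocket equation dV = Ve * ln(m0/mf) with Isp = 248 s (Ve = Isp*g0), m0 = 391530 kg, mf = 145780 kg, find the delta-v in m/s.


Ve = 248 * 9.81 = 2432.88 m/s
dV = 2432.88 * ln(391530/145780) = 2404 m/s

2404 m/s


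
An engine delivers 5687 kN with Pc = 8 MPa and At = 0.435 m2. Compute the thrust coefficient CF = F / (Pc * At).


CF = 5687000 / (8e6 * 0.435) = 1.63

1.63


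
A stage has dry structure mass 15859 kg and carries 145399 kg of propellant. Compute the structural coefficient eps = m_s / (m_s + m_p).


eps = 15859 / (15859 + 145399) = 0.0983

0.0983


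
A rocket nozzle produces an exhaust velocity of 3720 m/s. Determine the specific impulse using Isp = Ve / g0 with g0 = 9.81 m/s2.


Isp = Ve / g0 = 3720 / 9.81 = 379.2 s

379.2 s


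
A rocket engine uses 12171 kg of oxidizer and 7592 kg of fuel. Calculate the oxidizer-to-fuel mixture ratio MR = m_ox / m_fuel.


MR = 12171 / 7592 = 1.6

1.6


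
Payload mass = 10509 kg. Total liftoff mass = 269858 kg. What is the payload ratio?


PR = 10509 / 269858 = 0.0389

0.0389


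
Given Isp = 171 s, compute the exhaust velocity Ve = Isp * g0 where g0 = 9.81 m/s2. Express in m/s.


Ve = Isp * g0 = 171 * 9.81 = 1677.5 m/s

1677.5 m/s


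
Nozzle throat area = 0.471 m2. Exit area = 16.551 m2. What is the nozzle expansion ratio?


AR = 16.551 / 0.471 = 35.1

35.1


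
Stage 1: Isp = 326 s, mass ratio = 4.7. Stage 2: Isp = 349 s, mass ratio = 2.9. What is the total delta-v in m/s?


dV1 = 326 * 9.81 * ln(4.7) = 4949.2 m/s
dV2 = 349 * 9.81 * ln(2.9) = 3645.2 m/s
Total dV = 4949.2 + 3645.2 = 8594.4 m/s ~ 8594 m/s

8594 m/s


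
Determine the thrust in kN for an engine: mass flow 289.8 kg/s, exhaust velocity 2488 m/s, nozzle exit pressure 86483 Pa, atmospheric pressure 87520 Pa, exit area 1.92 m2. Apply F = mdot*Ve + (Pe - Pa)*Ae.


F = 289.8 * 2488 + (86483 - 87520) * 1.92 = 719031.0 N = 719.0 kN

719.0 kN


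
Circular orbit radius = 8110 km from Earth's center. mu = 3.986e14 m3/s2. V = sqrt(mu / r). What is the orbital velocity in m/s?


V = sqrt(3.986e14 / 8110000) = 7011 m/s

7011 m/s


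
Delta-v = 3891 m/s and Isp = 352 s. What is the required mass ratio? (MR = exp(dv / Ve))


Ve = 352 * 9.81 = 3453.12 m/s
MR = exp(3891 / 3453.12) = 3.086

3.086


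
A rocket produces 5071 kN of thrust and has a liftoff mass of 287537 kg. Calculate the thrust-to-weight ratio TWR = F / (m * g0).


TWR = 5071000 / (287537 * 9.81) = 1.8

1.8


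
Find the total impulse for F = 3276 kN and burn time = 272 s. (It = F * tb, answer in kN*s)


It = 3276 * 272 = 891072 kN*s

891072 kN*s


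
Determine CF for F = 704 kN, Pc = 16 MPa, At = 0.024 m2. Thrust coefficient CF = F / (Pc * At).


CF = 704000 / (16e6 * 0.024) = 1.83

1.83


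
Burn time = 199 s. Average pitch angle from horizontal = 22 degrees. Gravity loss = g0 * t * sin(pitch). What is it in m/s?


GL = 9.81 * 199 * sin(22 deg) = 731 m/s

731 m/s


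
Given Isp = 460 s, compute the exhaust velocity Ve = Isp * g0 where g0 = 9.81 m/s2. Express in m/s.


Ve = Isp * g0 = 460 * 9.81 = 4512.6 m/s

4512.6 m/s


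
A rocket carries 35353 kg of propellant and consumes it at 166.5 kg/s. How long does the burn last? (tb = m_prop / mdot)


tb = 35353 / 166.5 = 212.3 s

212.3 s


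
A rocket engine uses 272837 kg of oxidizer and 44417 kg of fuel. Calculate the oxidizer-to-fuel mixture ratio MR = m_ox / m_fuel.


MR = 272837 / 44417 = 6.14

6.14


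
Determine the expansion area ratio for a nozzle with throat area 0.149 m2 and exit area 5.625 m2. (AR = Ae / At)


AR = 5.625 / 0.149 = 37.8

37.8


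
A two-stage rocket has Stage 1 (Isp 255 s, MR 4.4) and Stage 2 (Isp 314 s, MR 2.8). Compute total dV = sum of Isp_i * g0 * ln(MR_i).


dV1 = 255 * 9.81 * ln(4.4) = 3706.3 m/s
dV2 = 314 * 9.81 * ln(2.8) = 3171.6 m/s
Total dV = 3706.3 + 3171.6 = 6877.9 m/s ~ 6878 m/s

6878 m/s


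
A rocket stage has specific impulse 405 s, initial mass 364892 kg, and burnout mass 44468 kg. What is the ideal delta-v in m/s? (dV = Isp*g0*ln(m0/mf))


Ve = 405 * 9.81 = 3973.05 m/s
dV = 3973.05 * ln(364892/44468) = 8363 m/s

8363 m/s


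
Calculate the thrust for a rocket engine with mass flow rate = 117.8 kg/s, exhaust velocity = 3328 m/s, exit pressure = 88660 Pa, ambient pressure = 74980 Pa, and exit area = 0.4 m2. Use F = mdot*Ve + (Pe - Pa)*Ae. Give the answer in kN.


F = 117.8 * 3328 + (88660 - 74980) * 0.4 = 397510.0 N = 397.5 kN

397.5 kN


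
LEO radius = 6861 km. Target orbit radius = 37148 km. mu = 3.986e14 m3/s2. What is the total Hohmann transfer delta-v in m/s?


V1 = sqrt(mu/r1) = 7622.11 m/s
dV1 = V1*(sqrt(2*r2/(r1+r2)) - 1) = 2281.35 m/s
V2 = sqrt(mu/r2) = 3275.68 m/s
dV2 = V2*(1 - sqrt(2*r1/(r1+r2))) = 1446.57 m/s
Total dV = 3728 m/s

3728 m/s


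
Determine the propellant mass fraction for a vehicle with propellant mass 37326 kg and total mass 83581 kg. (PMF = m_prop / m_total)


PMF = 37326 / 83581 = 0.447

0.447


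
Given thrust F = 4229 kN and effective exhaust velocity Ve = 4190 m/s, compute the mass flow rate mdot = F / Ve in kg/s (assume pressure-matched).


mdot = F / Ve = 4229000 / 4190 = 1009.3 kg/s

1009.3 kg/s


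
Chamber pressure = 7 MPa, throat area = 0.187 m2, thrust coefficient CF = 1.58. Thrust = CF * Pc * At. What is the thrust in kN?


F = 1.58 * 7e6 * 0.187 = 2.0682e+06 N = 2068.2 kN

2068.2 kN


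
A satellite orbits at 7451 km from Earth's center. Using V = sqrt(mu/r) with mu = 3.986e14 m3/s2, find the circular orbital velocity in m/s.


V = sqrt(3.986e14 / 7451000) = 7314 m/s

7314 m/s


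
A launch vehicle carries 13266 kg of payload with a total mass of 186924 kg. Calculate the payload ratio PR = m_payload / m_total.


PR = 13266 / 186924 = 0.071

0.071


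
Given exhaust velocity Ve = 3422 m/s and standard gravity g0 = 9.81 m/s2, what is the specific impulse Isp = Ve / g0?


Isp = Ve / g0 = 3422 / 9.81 = 348.8 s

348.8 s


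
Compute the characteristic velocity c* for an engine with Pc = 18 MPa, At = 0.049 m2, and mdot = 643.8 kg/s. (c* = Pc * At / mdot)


c* = 18e6 * 0.049 / 643.8 = 1370 m/s

1370 m/s


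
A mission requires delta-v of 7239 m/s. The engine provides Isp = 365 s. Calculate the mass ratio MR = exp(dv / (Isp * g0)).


Ve = 365 * 9.81 = 3580.65 m/s
MR = exp(7239 / 3580.65) = 7.551

7.551


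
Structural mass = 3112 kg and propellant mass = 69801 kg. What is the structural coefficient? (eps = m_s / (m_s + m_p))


eps = 3112 / (3112 + 69801) = 0.0427

0.0427


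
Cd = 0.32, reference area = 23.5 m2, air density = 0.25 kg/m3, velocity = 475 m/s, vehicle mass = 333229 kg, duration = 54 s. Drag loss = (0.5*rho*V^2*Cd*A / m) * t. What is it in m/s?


D = 0.5 * 0.25 * 475^2 * 0.32 * 23.5 = 212087.5 N
a = 212087.5 / 333229 = 0.6365 m/s2
dV = 0.6365 * 54 = 34.4 m/s

34.4 m/s


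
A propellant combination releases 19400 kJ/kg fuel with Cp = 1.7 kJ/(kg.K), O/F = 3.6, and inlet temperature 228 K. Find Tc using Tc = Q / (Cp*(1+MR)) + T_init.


Tc = 19400 / (1.7 * (1 + 3.6)) + 228 = 2709 K

2709 K


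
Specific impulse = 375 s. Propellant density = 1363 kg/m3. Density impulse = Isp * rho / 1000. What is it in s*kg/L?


rho*Isp = 375 * 1363 / 1000 = 511 s*kg/L

511 s*kg/L


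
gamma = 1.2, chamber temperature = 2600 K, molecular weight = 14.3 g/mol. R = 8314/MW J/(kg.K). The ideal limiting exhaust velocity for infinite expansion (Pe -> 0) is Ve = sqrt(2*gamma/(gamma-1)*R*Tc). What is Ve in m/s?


R = 8314 / 14.3 = 581.4 J/(kg.K)
Ve = sqrt(2 * 1.2 / (1.2 - 1) * 581.4 * 2600) = 4259 m/s

4259 m/s


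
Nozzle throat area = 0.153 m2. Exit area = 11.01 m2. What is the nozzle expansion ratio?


AR = 11.01 / 0.153 = 72.0

72.0


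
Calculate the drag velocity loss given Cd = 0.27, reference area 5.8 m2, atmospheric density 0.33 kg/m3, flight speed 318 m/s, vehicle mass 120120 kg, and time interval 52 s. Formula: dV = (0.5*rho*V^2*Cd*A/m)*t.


D = 0.5 * 0.33 * 318^2 * 0.27 * 5.8 = 26129.43 N
a = 26129.43 / 120120 = 0.2175 m/s2
dV = 0.2175 * 52 = 11.3 m/s

11.3 m/s


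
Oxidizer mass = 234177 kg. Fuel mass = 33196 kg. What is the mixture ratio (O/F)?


MR = 234177 / 33196 = 7.05

7.05


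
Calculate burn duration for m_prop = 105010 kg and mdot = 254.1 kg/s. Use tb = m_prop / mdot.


tb = 105010 / 254.1 = 413.3 s

413.3 s


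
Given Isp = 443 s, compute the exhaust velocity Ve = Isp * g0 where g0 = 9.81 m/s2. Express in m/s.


Ve = Isp * g0 = 443 * 9.81 = 4345.8 m/s

4345.8 m/s


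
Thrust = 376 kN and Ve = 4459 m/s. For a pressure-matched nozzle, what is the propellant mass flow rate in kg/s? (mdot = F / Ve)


mdot = F / Ve = 376000 / 4459 = 84.3 kg/s

84.3 kg/s
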